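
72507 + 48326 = 120833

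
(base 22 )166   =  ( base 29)ld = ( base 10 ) 622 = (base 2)1001101110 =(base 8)1156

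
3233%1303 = 627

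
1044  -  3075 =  - 2031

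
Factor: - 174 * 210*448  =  -2^8*3^2*5^1*7^2*29^1 = - 16369920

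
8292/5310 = 1 + 497/885 = 1.56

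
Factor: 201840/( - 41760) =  - 2^(-1 )*3^(-1)*29^1 = - 29/6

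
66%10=6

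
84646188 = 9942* 8514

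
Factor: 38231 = 38231^1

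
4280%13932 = 4280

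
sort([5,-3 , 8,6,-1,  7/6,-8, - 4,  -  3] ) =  [- 8, - 4 , - 3,  -  3,- 1,7/6,5,6, 8]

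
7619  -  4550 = 3069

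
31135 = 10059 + 21076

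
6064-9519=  - 3455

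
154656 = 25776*6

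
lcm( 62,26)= 806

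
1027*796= 817492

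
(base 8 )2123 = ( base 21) 2af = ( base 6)5043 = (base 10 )1107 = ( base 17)3E2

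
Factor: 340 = 2^2*5^1*17^1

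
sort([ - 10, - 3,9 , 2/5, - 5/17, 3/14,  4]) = [ - 10, - 3, - 5/17, 3/14,2/5, 4,9 ] 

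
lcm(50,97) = 4850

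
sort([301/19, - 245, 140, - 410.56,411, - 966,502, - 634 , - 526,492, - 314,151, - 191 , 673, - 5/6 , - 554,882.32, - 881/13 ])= [ -966, - 634,  -  554, - 526, - 410.56, - 314,  -  245,-191 , - 881/13, - 5/6,301/19,140, 151,411 , 492,502, 673,882.32]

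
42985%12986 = 4027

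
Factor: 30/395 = 6/79  =  2^1*3^1 * 79^( - 1 ) 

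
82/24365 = 82/24365 = 0.00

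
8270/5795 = 1654/1159 = 1.43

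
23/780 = 23/780  =  0.03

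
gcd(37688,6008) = 8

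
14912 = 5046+9866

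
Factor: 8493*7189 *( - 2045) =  - 124859881965 = - 3^1*5^1*7^1*13^1*19^1*79^1*149^1*409^1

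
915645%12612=7581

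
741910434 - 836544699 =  - 94634265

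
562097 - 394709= 167388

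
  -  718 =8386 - 9104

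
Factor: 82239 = 3^1*79^1*347^1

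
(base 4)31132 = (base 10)862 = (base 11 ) 714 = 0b1101011110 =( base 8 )1536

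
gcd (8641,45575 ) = 1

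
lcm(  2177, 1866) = 13062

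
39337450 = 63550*619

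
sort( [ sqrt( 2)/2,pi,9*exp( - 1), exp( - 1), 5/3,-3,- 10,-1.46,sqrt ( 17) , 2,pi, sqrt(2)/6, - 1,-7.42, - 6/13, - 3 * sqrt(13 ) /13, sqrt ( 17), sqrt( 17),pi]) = [-10, - 7.42, - 3, -1.46, - 1, - 3 * sqrt(13 ) /13  ,- 6/13,sqrt( 2 ) /6,exp ( - 1 ), sqrt(2 ) /2,5/3,2,pi,pi,  pi,9* exp ( - 1),  sqrt( 17 ),sqrt( 17 ), sqrt( 17 ) ]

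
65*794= 51610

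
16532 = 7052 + 9480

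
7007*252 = 1765764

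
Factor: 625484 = 2^2* 156371^1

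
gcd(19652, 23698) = 578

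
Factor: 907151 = 7^1 * 129593^1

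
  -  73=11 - 84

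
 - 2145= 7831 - 9976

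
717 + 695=1412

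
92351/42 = 2198 + 5/6=2198.83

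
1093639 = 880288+213351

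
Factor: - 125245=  - 5^1*37^1*677^1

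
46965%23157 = 651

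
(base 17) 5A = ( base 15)65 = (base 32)2V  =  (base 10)95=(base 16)5F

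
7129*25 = 178225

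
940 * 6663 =6263220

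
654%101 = 48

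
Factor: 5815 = 5^1*1163^1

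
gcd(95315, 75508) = 1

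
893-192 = 701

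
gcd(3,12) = 3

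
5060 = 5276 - 216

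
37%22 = 15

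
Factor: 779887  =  779887^1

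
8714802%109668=51030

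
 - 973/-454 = 2 + 65/454 = 2.14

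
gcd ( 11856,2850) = 114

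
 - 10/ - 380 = 1/38= 0.03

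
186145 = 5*37229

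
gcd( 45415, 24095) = 5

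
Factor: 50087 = 50087^1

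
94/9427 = 94/9427  =  0.01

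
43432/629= 43432/629 = 69.05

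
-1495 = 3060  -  4555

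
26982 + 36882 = 63864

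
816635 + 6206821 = 7023456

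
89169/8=89169/8 = 11146.12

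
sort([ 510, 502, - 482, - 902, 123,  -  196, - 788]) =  [ - 902, - 788,  -  482,-196, 123, 502, 510]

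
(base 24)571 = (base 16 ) be9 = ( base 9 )4157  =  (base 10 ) 3049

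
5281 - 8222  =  -2941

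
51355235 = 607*84605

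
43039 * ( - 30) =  - 1291170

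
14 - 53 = -39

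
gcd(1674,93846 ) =6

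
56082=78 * 719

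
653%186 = 95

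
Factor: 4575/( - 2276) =-2^( - 2 )*3^1*5^2*61^1 * 569^( - 1)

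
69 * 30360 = 2094840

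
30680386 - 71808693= -41128307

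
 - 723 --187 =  - 536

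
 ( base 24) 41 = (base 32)31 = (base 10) 97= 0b1100001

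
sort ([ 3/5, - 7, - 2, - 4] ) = [ - 7,-4, - 2 , 3/5]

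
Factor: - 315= -3^2 * 5^1*7^1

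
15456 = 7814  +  7642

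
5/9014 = 5/9014=0.00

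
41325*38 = 1570350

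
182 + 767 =949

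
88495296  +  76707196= 165202492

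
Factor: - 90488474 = - 2^1*45244237^1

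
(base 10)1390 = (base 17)4dd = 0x56E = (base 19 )3G3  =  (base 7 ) 4024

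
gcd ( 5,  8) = 1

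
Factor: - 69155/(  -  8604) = 2^( - 2 )*3^( - 2 )*5^1*239^( - 1)*13831^1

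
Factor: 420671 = 420671^1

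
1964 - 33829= - 31865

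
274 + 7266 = 7540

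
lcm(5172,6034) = 36204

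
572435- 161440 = 410995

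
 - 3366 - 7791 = -11157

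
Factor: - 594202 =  -2^1*7^1*42443^1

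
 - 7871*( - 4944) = 38914224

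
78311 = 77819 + 492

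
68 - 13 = 55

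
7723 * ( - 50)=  - 386150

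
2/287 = 2/287 = 0.01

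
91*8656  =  787696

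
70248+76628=146876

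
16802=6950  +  9852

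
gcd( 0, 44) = 44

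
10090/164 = 61+43/82 = 61.52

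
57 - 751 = -694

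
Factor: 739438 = 2^1*7^1 * 52817^1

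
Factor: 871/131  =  13^1*67^1*131^( - 1) 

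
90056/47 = 1916+4/47 = 1916.09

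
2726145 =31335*87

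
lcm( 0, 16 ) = 0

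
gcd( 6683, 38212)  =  41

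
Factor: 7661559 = 3^1*2553853^1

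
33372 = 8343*4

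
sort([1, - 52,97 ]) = [- 52,1,97]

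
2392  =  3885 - 1493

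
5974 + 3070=9044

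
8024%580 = 484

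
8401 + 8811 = 17212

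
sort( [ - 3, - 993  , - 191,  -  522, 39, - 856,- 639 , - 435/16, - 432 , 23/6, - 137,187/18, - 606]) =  [-993, - 856,-639,- 606 , - 522, - 432,- 191, - 137 , - 435/16,-3  ,  23/6,187/18,39]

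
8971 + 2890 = 11861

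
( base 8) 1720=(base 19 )2d7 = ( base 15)451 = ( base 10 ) 976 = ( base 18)304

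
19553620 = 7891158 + 11662462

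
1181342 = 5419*218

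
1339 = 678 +661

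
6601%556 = 485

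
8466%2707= 345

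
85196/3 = 85196/3 = 28398.67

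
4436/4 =1109 = 1109.00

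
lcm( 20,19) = 380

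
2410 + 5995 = 8405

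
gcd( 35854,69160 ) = 182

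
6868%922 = 414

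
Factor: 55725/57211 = 3^1*5^2*7^ (- 1)*11^( -1) = 75/77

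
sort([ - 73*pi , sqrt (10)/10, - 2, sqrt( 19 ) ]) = [ - 73 * pi,  -  2 , sqrt (10)/10,sqrt(19)]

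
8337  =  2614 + 5723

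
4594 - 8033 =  - 3439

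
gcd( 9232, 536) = 8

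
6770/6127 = 1 + 643/6127 = 1.10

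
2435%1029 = 377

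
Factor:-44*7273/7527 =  - 2^2*3^( - 1)*7^1*11^1*13^( - 1) * 193^( - 1)* 1039^1 = - 320012/7527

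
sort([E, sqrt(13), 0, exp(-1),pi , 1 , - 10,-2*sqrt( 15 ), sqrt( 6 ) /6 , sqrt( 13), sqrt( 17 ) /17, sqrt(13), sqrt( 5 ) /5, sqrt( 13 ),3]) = [ - 10, - 2*sqrt( 15 ),0, sqrt( 17 )/17,  exp( - 1 ), sqrt( 6)/6,sqrt( 5) /5, 1, E,  3,pi, sqrt( 13 ),  sqrt(13),  sqrt( 13 ) , sqrt( 13 )]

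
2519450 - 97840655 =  - 95321205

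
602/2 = 301 = 301.00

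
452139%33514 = 16457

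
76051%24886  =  1393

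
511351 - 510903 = 448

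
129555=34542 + 95013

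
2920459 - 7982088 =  - 5061629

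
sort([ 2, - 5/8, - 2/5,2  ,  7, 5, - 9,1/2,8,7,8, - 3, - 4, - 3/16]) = [ - 9, - 4 , - 3, - 5/8, - 2/5,-3/16,  1/2, 2, 2,5,7, 7,8,8 ] 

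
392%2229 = 392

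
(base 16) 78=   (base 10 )120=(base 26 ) 4G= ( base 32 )3o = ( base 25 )4k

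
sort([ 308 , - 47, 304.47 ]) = [ - 47,304.47,308 ] 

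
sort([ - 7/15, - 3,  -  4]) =[-4,-3,-7/15 ] 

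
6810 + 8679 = 15489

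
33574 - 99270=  - 65696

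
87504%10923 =120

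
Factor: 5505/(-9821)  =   - 3^1*5^1*7^( - 1) * 23^( - 1)*61^ ( - 1)*367^1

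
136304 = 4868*28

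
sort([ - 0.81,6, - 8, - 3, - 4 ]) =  [-8, - 4, -3,-0.81,6]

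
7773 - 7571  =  202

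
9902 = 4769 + 5133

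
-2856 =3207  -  6063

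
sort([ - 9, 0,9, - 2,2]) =[ - 9 , - 2  ,  0, 2 , 9]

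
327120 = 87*3760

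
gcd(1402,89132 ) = 2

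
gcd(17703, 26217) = 9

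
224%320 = 224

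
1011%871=140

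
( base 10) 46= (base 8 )56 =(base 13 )37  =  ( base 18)2a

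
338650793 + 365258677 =703909470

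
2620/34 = 77 + 1/17= 77.06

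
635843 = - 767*( - 829 )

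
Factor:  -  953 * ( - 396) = 2^2*3^2*11^1*953^1= 377388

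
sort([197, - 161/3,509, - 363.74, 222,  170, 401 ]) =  [-363.74,-161/3,170,197, 222, 401,  509 ]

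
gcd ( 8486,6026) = 2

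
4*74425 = 297700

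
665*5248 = 3489920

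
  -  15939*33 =  -  525987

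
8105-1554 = 6551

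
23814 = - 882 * ( - 27) 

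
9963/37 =269+10/37=269.27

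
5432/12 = 452 + 2/3= 452.67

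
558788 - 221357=337431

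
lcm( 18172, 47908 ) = 526988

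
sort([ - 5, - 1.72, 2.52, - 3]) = [ - 5,-3,-1.72,  2.52 ]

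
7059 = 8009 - 950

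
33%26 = 7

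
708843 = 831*853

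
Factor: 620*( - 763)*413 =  - 2^2*5^1*7^2*31^1 * 59^1*109^1 = - 195373780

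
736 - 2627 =-1891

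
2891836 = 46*62866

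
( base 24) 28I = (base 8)2522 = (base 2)10101010010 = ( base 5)20422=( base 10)1362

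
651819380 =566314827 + 85504553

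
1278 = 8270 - 6992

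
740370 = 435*1702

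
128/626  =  64/313= 0.20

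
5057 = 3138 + 1919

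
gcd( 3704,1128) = 8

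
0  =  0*9929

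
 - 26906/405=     -  67 + 229/405 = -66.43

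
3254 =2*1627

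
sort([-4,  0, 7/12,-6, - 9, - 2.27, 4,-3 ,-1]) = [-9, - 6,-4, - 3,  -  2.27, - 1 , 0,7/12  ,  4 ] 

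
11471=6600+4871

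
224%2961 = 224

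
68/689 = 68/689 = 0.10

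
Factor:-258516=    - 2^2*3^2*43^1*167^1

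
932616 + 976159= 1908775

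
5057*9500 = 48041500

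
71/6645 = 71/6645 = 0.01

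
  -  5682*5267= - 29927094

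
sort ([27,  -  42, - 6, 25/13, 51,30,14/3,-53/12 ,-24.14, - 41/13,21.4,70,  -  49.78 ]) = [  -  49.78, - 42,  -  24.14, - 6, - 53/12 , - 41/13,25/13,14/3,21.4,27, 30 , 51,  70]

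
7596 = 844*9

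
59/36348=59/36348 = 0.00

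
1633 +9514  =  11147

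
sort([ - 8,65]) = [ - 8, 65]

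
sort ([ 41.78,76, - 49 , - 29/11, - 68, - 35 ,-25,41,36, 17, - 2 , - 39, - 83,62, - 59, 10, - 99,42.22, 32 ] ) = [-99, - 83, - 68,  -  59, - 49, - 39 , - 35, - 25, - 29/11,  -  2,10,17,32,36,41,41.78, 42.22,62,76]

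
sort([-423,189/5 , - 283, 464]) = [-423, -283,  189/5,  464] 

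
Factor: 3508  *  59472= 2^6 * 3^2*7^1 * 59^1*877^1 =208627776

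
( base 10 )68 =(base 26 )2g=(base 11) 62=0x44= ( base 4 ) 1010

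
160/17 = 9 + 7/17 = 9.41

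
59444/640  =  14861/160 = 92.88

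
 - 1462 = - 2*731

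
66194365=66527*995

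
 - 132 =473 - 605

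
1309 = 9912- 8603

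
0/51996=0 = 0.00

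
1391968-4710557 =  - 3318589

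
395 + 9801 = 10196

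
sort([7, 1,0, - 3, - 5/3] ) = [  -  3, - 5/3,0,1,7 ]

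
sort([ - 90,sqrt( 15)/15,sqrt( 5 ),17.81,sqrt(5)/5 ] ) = [ - 90,sqrt ( 15 ) /15,sqrt(5)/5, sqrt( 5),  17.81 ]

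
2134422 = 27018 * 79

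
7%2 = 1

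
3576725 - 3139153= 437572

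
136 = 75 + 61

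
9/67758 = 3/22586 = 0.00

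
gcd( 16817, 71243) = 1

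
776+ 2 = 778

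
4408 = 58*76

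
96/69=32/23  =  1.39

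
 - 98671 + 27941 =-70730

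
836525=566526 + 269999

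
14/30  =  7/15= 0.47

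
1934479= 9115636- 7181157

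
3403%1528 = 347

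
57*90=5130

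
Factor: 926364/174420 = 3^ (-2)*5^(  -  1)*239^1=239/45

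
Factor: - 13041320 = - 2^3*5^1*79^1*4127^1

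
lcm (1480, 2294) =45880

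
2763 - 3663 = - 900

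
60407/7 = 8629 + 4/7 = 8629.57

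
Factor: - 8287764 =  - 2^2*3^1*599^1 * 1153^1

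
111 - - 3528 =3639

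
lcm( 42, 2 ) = 42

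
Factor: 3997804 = 2^2 * 999451^1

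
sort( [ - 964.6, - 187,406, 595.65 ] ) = [  -  964.6,- 187, 406,595.65 ]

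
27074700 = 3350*8082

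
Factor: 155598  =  2^1*3^1*25933^1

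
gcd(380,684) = 76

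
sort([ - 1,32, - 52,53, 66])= [ - 52, - 1, 32,53,  66 ] 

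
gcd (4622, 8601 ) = 1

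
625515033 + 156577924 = 782092957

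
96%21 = 12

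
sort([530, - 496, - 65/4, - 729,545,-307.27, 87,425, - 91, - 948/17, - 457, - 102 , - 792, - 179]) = [ - 792, - 729, - 496, - 457, - 307.27, - 179,-102,  -  91, - 948/17, - 65/4,87,425  ,  530,545 ] 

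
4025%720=425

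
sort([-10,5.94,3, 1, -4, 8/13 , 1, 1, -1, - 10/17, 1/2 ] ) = [ - 10,- 4 , - 1, - 10/17,1/2, 8/13,1,1,1, 3,5.94 ]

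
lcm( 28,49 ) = 196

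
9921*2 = 19842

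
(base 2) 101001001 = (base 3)110012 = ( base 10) 329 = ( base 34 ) 9N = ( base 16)149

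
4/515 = 4/515  =  0.01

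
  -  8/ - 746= 4/373 = 0.01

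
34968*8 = 279744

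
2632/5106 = 1316/2553 = 0.52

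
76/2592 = 19/648=0.03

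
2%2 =0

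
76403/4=76403/4= 19100.75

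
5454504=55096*99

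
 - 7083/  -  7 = 1011  +  6/7 = 1011.86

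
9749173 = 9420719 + 328454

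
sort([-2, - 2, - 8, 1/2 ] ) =[ - 8, - 2,  -  2, 1/2]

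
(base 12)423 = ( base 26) N5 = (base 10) 603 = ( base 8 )1133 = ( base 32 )ir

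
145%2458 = 145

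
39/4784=3/368 = 0.01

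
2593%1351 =1242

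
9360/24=390  =  390.00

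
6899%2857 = 1185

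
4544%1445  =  209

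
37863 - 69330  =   - 31467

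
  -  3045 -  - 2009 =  - 1036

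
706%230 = 16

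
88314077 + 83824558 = 172138635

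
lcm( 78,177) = 4602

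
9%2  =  1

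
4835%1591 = 62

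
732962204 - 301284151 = 431678053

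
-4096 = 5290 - 9386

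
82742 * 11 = 910162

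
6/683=6/683 = 0.01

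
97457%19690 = 18697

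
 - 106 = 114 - 220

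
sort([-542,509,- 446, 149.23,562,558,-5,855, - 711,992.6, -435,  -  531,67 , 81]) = [ -711,  -  542, - 531,  -  446, - 435, - 5,67,81, 149.23,509,558,562,855, 992.6] 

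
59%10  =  9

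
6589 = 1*6589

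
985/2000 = 197/400=0.49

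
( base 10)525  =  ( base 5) 4100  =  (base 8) 1015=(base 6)2233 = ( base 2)1000001101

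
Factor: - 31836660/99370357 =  - 2^2*3^1*5^1*461^1*1151^1*99370357^( - 1)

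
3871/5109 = 3871/5109 = 0.76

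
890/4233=890/4233 =0.21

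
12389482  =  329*37658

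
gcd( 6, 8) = 2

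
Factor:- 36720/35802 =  - 2^3*3^( - 1 )*5^1*13^(  -  1 )=- 40/39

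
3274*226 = 739924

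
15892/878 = 7946/439 =18.10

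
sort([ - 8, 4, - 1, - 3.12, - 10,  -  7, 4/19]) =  [ - 10,-8, - 7, - 3.12, - 1,4/19, 4]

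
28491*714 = 20342574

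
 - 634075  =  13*( - 48775) 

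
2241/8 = 280 + 1/8 = 280.12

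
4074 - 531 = 3543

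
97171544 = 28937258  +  68234286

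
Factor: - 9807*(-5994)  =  58783158=2^1 * 3^5*7^1*37^1*467^1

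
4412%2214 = 2198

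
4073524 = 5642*722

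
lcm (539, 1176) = 12936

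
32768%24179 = 8589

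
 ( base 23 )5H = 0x84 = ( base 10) 132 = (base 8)204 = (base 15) 8c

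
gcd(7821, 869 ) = 869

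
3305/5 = 661 =661.00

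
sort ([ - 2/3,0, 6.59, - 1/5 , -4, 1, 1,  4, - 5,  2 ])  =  [ - 5, -4, - 2/3, - 1/5, 0,  1 , 1 , 2,4, 6.59] 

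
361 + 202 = 563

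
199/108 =1 + 91/108= 1.84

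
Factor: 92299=23^1*4013^1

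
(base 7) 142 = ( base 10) 79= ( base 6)211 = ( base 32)2f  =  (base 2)1001111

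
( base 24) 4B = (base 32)3B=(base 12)8b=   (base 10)107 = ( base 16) 6B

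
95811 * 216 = 20695176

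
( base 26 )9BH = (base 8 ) 14363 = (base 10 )6387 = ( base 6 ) 45323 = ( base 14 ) 2483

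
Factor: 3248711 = 37^1*87803^1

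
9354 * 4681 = 43786074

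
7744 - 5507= 2237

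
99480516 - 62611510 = 36869006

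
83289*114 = 9494946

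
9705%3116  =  357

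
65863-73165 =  - 7302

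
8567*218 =1867606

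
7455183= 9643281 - 2188098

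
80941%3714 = 2947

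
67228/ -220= - 306 + 23/55 = -305.58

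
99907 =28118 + 71789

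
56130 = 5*11226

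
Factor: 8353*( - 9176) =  - 76647128=- 2^3*31^1*37^1*8353^1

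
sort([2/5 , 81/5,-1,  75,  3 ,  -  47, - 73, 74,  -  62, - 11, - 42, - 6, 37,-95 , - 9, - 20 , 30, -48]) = [ - 95,- 73, - 62,  -  48, - 47, - 42,  -  20, - 11, - 9, - 6, - 1,2/5, 3, 81/5, 30, 37 , 74,75]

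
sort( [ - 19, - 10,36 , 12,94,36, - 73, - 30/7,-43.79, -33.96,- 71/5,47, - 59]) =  [ - 73, - 59, - 43.79, - 33.96, - 19, - 71/5, - 10, -30/7,12,36 , 36, 47,94]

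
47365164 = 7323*6468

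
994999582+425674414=1420673996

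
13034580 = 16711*780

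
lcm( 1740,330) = 19140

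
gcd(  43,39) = 1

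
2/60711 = 2/60711 = 0.00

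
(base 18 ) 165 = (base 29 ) F2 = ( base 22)JJ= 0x1b5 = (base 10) 437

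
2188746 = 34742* 63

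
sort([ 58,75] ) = [ 58, 75]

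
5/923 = 5/923 = 0.01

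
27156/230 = 118+ 8/115 = 118.07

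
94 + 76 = 170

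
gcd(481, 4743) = 1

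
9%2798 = 9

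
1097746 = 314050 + 783696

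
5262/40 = 2631/20  =  131.55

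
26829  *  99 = 2656071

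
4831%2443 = 2388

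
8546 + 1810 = 10356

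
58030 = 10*5803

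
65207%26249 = 12709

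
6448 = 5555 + 893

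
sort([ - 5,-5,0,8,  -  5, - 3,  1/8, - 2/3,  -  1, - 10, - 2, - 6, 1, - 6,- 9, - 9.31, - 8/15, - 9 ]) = [ - 10, - 9.31,-9, - 9, - 6 , - 6,-5, - 5, - 5, - 3 , - 2 ,-1, - 2/3, - 8/15,  0, 1/8, 1,8 ]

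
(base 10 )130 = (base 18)74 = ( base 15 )8A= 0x82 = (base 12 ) AA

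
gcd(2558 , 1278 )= 2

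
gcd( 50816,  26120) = 8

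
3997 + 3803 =7800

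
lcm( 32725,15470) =850850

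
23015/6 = 3835 + 5/6 = 3835.83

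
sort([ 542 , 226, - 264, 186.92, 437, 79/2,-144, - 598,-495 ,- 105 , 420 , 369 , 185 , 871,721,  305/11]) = [ - 598, - 495,-264, - 144, - 105, 305/11,79/2, 185,186.92,226,369, 420,437,542,721,871 ] 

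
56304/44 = 1279 + 7/11 = 1279.64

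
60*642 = 38520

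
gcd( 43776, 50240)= 64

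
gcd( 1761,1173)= 3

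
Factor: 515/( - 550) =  - 103/110 = - 2^(-1 )*5^(-1)*11^( - 1 ) * 103^1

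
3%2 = 1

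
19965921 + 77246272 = 97212193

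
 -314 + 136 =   -  178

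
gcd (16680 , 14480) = 40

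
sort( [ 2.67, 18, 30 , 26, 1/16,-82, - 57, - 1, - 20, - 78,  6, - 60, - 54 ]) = [ - 82, - 78, - 60, - 57,  -  54, - 20, - 1, 1/16, 2.67 , 6,18,26, 30] 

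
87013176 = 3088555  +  83924621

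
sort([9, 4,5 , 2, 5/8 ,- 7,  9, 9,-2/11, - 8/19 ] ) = [ - 7, - 8/19,- 2/11, 5/8, 2 , 4,5, 9,9 , 9]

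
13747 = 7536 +6211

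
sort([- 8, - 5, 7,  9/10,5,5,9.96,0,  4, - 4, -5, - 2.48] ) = [ - 8, - 5,-5, - 4, - 2.48,0,9/10,4,5,5,7, 9.96 ]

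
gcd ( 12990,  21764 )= 2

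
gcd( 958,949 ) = 1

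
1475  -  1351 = 124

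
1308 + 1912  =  3220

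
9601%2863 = 1012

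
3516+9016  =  12532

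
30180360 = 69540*434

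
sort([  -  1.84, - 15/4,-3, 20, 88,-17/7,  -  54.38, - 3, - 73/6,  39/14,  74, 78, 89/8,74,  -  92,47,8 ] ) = [ -92,- 54.38, - 73/6, - 15/4, - 3,-3, - 17/7, - 1.84, 39/14 , 8  ,  89/8, 20, 47, 74,74,78,88]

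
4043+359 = 4402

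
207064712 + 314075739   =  521140451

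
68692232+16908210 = 85600442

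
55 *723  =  39765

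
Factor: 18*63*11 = 12474  =  2^1*3^4*7^1*11^1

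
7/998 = 7/998 = 0.01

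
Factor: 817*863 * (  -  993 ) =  - 700135503 = - 3^1* 19^1 * 43^1*331^1*863^1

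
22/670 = 11/335   =  0.03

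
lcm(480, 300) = 2400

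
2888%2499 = 389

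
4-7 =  - 3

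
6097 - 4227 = 1870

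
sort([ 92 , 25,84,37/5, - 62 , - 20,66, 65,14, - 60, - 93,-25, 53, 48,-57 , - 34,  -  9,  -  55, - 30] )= [ - 93, - 62 , - 60, - 57, -55, - 34, - 30, - 25,-20, - 9, 37/5,14, 25 , 48, 53,  65, 66, 84, 92 ]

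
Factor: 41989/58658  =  199/278 = 2^ (  -  1)*139^( - 1 )* 199^1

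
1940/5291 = 1940/5291 = 0.37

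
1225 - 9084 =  - 7859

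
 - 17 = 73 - 90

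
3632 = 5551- 1919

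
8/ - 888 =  -1/111 = -0.01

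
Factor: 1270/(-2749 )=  - 2^1*5^1*127^1*2749^ (  -  1)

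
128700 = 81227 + 47473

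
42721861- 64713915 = -21992054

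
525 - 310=215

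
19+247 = 266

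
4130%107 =64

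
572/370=1 + 101/185 = 1.55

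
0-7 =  - 7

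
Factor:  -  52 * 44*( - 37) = 2^4*11^1*13^1 * 37^1 = 84656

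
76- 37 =39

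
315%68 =43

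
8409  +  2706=11115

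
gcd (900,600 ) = 300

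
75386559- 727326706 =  - 651940147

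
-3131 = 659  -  3790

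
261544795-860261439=  -  598716644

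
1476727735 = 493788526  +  982939209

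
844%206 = 20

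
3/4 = 3/4 = 0.75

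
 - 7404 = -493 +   -  6911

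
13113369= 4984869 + 8128500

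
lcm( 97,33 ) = 3201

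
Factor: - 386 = -2^1*193^1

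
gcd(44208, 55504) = 16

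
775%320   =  135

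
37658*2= 75316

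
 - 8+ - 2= - 10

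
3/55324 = 3/55324 = 0.00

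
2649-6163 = -3514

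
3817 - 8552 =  - 4735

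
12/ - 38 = - 6/19  =  -0.32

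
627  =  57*11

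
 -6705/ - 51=131 + 8/17 = 131.47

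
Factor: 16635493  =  7^1 * 61^1* 38959^1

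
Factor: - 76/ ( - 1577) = 2^2*83^( - 1 )  =  4/83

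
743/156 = 4 + 119/156 = 4.76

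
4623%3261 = 1362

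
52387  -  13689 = 38698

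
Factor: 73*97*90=2^1*3^2* 5^1*73^1*97^1   =  637290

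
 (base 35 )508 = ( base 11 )4676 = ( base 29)78e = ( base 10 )6133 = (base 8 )13765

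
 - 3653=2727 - 6380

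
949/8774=949/8774 = 0.11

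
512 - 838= - 326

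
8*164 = 1312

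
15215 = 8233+6982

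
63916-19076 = 44840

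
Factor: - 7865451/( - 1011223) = 3^3 * 11^1*71^1*373^1*743^( - 1 )*1361^( - 1)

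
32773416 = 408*80327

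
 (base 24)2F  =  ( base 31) 21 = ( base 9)70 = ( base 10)63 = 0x3f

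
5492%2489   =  514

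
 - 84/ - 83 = 1 + 1/83 = 1.01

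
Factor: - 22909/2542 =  - 739/82=-  2^(-1 )* 41^( - 1 )*739^1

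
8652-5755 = 2897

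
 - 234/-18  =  13+0/1 = 13.00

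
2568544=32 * 80267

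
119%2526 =119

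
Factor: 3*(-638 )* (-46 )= 88044 = 2^2*3^1*11^1 * 23^1*29^1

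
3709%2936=773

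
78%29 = 20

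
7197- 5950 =1247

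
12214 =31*394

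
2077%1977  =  100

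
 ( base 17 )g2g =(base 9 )6363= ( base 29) 5G5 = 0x1242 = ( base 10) 4674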